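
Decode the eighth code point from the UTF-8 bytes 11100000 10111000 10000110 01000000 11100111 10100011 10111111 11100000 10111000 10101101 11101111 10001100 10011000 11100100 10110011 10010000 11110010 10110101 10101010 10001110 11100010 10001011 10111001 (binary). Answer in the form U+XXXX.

U+22F9

Offset 0: leading byte 0xE0 = 11100000 → 3-byte char #1 = E0 B8 86.
Offset 3: leading byte 0x40 = 01000000 → 1-byte char #2 = 40.
Offset 4: leading byte 0xE7 = 11100111 → 3-byte char #3 = E7 A3 BF.
Offset 7: leading byte 0xE0 = 11100000 → 3-byte char #4 = E0 B8 AD.
Offset 10: leading byte 0xEF = 11101111 → 3-byte char #5 = EF 8C 98.
Offset 13: leading byte 0xE4 = 11100100 → 3-byte char #6 = E4 B3 90.
Offset 16: leading byte 0xF2 = 11110010 → 4-byte char #7 = F2 B5 AA 8E.
Offset 20: leading byte 0xE2 = 11100010 → 3-byte char #8 = E2 8B B9.
Leading byte 0xE2 = 11100010 matches 1110xxxx → 3-byte sequence.
Byte 1: 0xE2 = 11100010, payload 0010 (4 bits).
Byte 2: 0x8B = 10001011 (10xxxxxx ✓), payload 001011.
Byte 3: 0xB9 = 10111001 (10xxxxxx ✓), payload 111001.
Concatenate: 0010001011111001 = 0x22F9 (16 bits → U+22F9).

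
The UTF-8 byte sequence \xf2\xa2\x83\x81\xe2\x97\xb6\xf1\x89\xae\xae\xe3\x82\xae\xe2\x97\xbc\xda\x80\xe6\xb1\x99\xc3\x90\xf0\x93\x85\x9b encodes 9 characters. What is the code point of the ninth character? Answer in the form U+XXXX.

U+1315B

Offset 0: leading byte 0xF2 = 11110010 → 4-byte char #1 = F2 A2 83 81.
Offset 4: leading byte 0xE2 = 11100010 → 3-byte char #2 = E2 97 B6.
Offset 7: leading byte 0xF1 = 11110001 → 4-byte char #3 = F1 89 AE AE.
Offset 11: leading byte 0xE3 = 11100011 → 3-byte char #4 = E3 82 AE.
Offset 14: leading byte 0xE2 = 11100010 → 3-byte char #5 = E2 97 BC.
Offset 17: leading byte 0xDA = 11011010 → 2-byte char #6 = DA 80.
Offset 19: leading byte 0xE6 = 11100110 → 3-byte char #7 = E6 B1 99.
Offset 22: leading byte 0xC3 = 11000011 → 2-byte char #8 = C3 90.
Offset 24: leading byte 0xF0 = 11110000 → 4-byte char #9 = F0 93 85 9B.
Leading byte 0xF0 = 11110000 matches 11110xxx → 4-byte sequence.
Byte 1: 0xF0 = 11110000, payload 000 (3 bits).
Byte 2: 0x93 = 10010011 (10xxxxxx ✓), payload 010011.
Byte 3: 0x85 = 10000101 (10xxxxxx ✓), payload 000101.
Byte 4: 0x9B = 10011011 (10xxxxxx ✓), payload 011011.
Concatenate: 000010011000101011011 = 0x1315B (21 bits → U+1315B).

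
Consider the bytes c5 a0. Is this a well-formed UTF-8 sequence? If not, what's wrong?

Leading byte 0xC5 = 11000101 → 2-byte form.
Continuation bytes 0xA0=10100000 all match 10xxxxxx.
Decoded value 0x160 is ≥ 0x80 (shortest form) and not a surrogate.

valid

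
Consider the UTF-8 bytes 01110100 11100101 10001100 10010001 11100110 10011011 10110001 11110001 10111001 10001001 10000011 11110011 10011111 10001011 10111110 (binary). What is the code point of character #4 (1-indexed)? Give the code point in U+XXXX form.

U+79243

Offset 0: leading byte 0x74 = 01110100 → 1-byte char #1 = 74.
Offset 1: leading byte 0xE5 = 11100101 → 3-byte char #2 = E5 8C 91.
Offset 4: leading byte 0xE6 = 11100110 → 3-byte char #3 = E6 9B B1.
Offset 7: leading byte 0xF1 = 11110001 → 4-byte char #4 = F1 B9 89 83.
Leading byte 0xF1 = 11110001 matches 11110xxx → 4-byte sequence.
Byte 1: 0xF1 = 11110001, payload 001 (3 bits).
Byte 2: 0xB9 = 10111001 (10xxxxxx ✓), payload 111001.
Byte 3: 0x89 = 10001001 (10xxxxxx ✓), payload 001001.
Byte 4: 0x83 = 10000011 (10xxxxxx ✓), payload 000011.
Concatenate: 001111001001001000011 = 0x79243 (21 bits → U+79243).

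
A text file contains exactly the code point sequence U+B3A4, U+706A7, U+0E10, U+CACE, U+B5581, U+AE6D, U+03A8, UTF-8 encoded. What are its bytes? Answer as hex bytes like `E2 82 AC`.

U+B3A4: 3-byte form → EB 8E A4.
U+706A7: 4-byte form → F1 B0 9A A7.
U+0E10: 3-byte form → E0 B8 90.
U+CACE: 3-byte form → EC AB 8E.
U+B5581: 4-byte form → F2 B5 96 81.
U+AE6D: 3-byte form → EA B9 AD.
U+03A8: 2-byte form → CE A8.
Concatenated (22 bytes): EB 8E A4 F1 B0 9A A7 E0 B8 90 EC AB 8E F2 B5 96 81 EA B9 AD CE A8.

EB 8E A4 F1 B0 9A A7 E0 B8 90 EC AB 8E F2 B5 96 81 EA B9 AD CE A8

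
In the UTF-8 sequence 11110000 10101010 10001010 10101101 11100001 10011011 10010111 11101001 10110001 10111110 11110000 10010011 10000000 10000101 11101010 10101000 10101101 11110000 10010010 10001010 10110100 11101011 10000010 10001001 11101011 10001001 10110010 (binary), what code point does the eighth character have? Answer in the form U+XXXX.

Offset 0: leading byte 0xF0 = 11110000 → 4-byte char #1 = F0 AA 8A AD.
Offset 4: leading byte 0xE1 = 11100001 → 3-byte char #2 = E1 9B 97.
Offset 7: leading byte 0xE9 = 11101001 → 3-byte char #3 = E9 B1 BE.
Offset 10: leading byte 0xF0 = 11110000 → 4-byte char #4 = F0 93 80 85.
Offset 14: leading byte 0xEA = 11101010 → 3-byte char #5 = EA A8 AD.
Offset 17: leading byte 0xF0 = 11110000 → 4-byte char #6 = F0 92 8A B4.
Offset 21: leading byte 0xEB = 11101011 → 3-byte char #7 = EB 82 89.
Offset 24: leading byte 0xEB = 11101011 → 3-byte char #8 = EB 89 B2.
Leading byte 0xEB = 11101011 matches 1110xxxx → 3-byte sequence.
Byte 1: 0xEB = 11101011, payload 1011 (4 bits).
Byte 2: 0x89 = 10001001 (10xxxxxx ✓), payload 001001.
Byte 3: 0xB2 = 10110010 (10xxxxxx ✓), payload 110010.
Concatenate: 1011001001110010 = 0xB272 (16 bits → U+B272).

U+B272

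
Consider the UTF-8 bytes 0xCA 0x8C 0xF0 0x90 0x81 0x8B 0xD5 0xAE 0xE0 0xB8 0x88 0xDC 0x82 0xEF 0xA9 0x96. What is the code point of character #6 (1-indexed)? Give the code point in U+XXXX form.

Offset 0: leading byte 0xCA = 11001010 → 2-byte char #1 = CA 8C.
Offset 2: leading byte 0xF0 = 11110000 → 4-byte char #2 = F0 90 81 8B.
Offset 6: leading byte 0xD5 = 11010101 → 2-byte char #3 = D5 AE.
Offset 8: leading byte 0xE0 = 11100000 → 3-byte char #4 = E0 B8 88.
Offset 11: leading byte 0xDC = 11011100 → 2-byte char #5 = DC 82.
Offset 13: leading byte 0xEF = 11101111 → 3-byte char #6 = EF A9 96.
Leading byte 0xEF = 11101111 matches 1110xxxx → 3-byte sequence.
Byte 1: 0xEF = 11101111, payload 1111 (4 bits).
Byte 2: 0xA9 = 10101001 (10xxxxxx ✓), payload 101001.
Byte 3: 0x96 = 10010110 (10xxxxxx ✓), payload 010110.
Concatenate: 1111101001010110 = 0xFA56 (16 bits → U+FA56).

U+FA56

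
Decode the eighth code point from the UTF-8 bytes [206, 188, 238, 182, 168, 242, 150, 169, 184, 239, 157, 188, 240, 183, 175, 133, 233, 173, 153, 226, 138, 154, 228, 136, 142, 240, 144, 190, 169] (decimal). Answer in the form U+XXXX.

Offset 0: leading byte 0xCE = 11001110 → 2-byte char #1 = CE BC.
Offset 2: leading byte 0xEE = 11101110 → 3-byte char #2 = EE B6 A8.
Offset 5: leading byte 0xF2 = 11110010 → 4-byte char #3 = F2 96 A9 B8.
Offset 9: leading byte 0xEF = 11101111 → 3-byte char #4 = EF 9D BC.
Offset 12: leading byte 0xF0 = 11110000 → 4-byte char #5 = F0 B7 AF 85.
Offset 16: leading byte 0xE9 = 11101001 → 3-byte char #6 = E9 AD 99.
Offset 19: leading byte 0xE2 = 11100010 → 3-byte char #7 = E2 8A 9A.
Offset 22: leading byte 0xE4 = 11100100 → 3-byte char #8 = E4 88 8E.
Leading byte 0xE4 = 11100100 matches 1110xxxx → 3-byte sequence.
Byte 1: 0xE4 = 11100100, payload 0100 (4 bits).
Byte 2: 0x88 = 10001000 (10xxxxxx ✓), payload 001000.
Byte 3: 0x8E = 10001110 (10xxxxxx ✓), payload 001110.
Concatenate: 0100001000001110 = 0x420E (16 bits → U+420E).

U+420E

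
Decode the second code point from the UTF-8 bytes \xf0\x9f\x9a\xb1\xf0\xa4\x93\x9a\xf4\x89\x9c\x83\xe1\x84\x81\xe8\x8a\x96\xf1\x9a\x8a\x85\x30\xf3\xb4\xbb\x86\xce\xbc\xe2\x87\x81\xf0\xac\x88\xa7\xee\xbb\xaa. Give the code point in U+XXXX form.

U+244DA

Offset 0: leading byte 0xF0 = 11110000 → 4-byte char #1 = F0 9F 9A B1.
Offset 4: leading byte 0xF0 = 11110000 → 4-byte char #2 = F0 A4 93 9A.
Leading byte 0xF0 = 11110000 matches 11110xxx → 4-byte sequence.
Byte 1: 0xF0 = 11110000, payload 000 (3 bits).
Byte 2: 0xA4 = 10100100 (10xxxxxx ✓), payload 100100.
Byte 3: 0x93 = 10010011 (10xxxxxx ✓), payload 010011.
Byte 4: 0x9A = 10011010 (10xxxxxx ✓), payload 011010.
Concatenate: 000100100010011011010 = 0x244DA (21 bits → U+244DA).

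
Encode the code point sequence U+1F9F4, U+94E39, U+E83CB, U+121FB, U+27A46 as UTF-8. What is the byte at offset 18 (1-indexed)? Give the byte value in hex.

0xA7

1-indexed offset 18 is 0-indexed offset 17.
U+1F9F4 → 4-byte form F0 9F A7 B4 at offsets 0–3.
U+94E39 → 4-byte form F2 94 B8 B9 at offsets 4–7.
U+E83CB → 4-byte form F3 A8 8F 8B at offsets 8–11.
U+121FB → 4-byte form F0 92 87 BB at offsets 12–15.
U+27A46 → 4-byte form F0 A7 A9 86 at offsets 16–19.
Offset 17 falls in char 5's range; it's byte 2 of F0 A7 A9 86 = 0xA7.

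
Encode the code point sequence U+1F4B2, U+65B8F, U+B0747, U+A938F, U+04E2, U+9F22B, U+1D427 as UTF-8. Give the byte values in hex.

F0 9F 92 B2 F1 A5 AE 8F F2 B0 9D 87 F2 A9 8E 8F D3 A2 F2 9F 88 AB F0 9D 90 A7

U+1F4B2: 4-byte form → F0 9F 92 B2.
U+65B8F: 4-byte form → F1 A5 AE 8F.
U+B0747: 4-byte form → F2 B0 9D 87.
U+A938F: 4-byte form → F2 A9 8E 8F.
U+04E2: 2-byte form → D3 A2.
U+9F22B: 4-byte form → F2 9F 88 AB.
U+1D427: 4-byte form → F0 9D 90 A7.
Concatenated (26 bytes): F0 9F 92 B2 F1 A5 AE 8F F2 B0 9D 87 F2 A9 8E 8F D3 A2 F2 9F 88 AB F0 9D 90 A7.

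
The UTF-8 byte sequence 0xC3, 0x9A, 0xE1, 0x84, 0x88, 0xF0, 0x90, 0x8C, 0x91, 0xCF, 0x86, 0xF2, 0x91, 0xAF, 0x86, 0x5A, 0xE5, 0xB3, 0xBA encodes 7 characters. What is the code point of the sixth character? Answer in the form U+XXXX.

U+005A

Offset 0: leading byte 0xC3 = 11000011 → 2-byte char #1 = C3 9A.
Offset 2: leading byte 0xE1 = 11100001 → 3-byte char #2 = E1 84 88.
Offset 5: leading byte 0xF0 = 11110000 → 4-byte char #3 = F0 90 8C 91.
Offset 9: leading byte 0xCF = 11001111 → 2-byte char #4 = CF 86.
Offset 11: leading byte 0xF2 = 11110010 → 4-byte char #5 = F2 91 AF 86.
Offset 15: leading byte 0x5A = 01011010 → 1-byte char #6 = 5A.
Leading byte 0x5A = 01011010 matches 0xxxxxxx → 1-byte sequence.
Byte 1: 0x5A = 01011010, payload 1011010 (7 bits).
Concatenate: 1011010 = 0x5A (7 bits → U+005A).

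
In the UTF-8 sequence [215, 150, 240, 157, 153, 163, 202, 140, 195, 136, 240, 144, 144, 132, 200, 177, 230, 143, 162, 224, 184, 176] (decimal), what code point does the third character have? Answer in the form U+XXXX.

U+028C

Offset 0: leading byte 0xD7 = 11010111 → 2-byte char #1 = D7 96.
Offset 2: leading byte 0xF0 = 11110000 → 4-byte char #2 = F0 9D 99 A3.
Offset 6: leading byte 0xCA = 11001010 → 2-byte char #3 = CA 8C.
Leading byte 0xCA = 11001010 matches 110xxxxx → 2-byte sequence.
Byte 1: 0xCA = 11001010, payload 01010 (5 bits).
Byte 2: 0x8C = 10001100 (10xxxxxx ✓), payload 001100.
Concatenate: 01010001100 = 0x28C (11 bits → U+028C).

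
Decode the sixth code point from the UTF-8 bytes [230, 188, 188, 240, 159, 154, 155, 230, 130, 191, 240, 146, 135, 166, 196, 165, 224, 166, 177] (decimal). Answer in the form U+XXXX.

Offset 0: leading byte 0xE6 = 11100110 → 3-byte char #1 = E6 BC BC.
Offset 3: leading byte 0xF0 = 11110000 → 4-byte char #2 = F0 9F 9A 9B.
Offset 7: leading byte 0xE6 = 11100110 → 3-byte char #3 = E6 82 BF.
Offset 10: leading byte 0xF0 = 11110000 → 4-byte char #4 = F0 92 87 A6.
Offset 14: leading byte 0xC4 = 11000100 → 2-byte char #5 = C4 A5.
Offset 16: leading byte 0xE0 = 11100000 → 3-byte char #6 = E0 A6 B1.
Leading byte 0xE0 = 11100000 matches 1110xxxx → 3-byte sequence.
Byte 1: 0xE0 = 11100000, payload 0000 (4 bits).
Byte 2: 0xA6 = 10100110 (10xxxxxx ✓), payload 100110.
Byte 3: 0xB1 = 10110001 (10xxxxxx ✓), payload 110001.
Concatenate: 0000100110110001 = 0x9B1 (16 bits → U+09B1).

U+09B1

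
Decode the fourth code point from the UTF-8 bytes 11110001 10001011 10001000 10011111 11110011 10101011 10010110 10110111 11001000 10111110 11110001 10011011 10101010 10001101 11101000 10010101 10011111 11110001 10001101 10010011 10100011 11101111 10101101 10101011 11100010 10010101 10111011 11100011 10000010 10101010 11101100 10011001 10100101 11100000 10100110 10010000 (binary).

Offset 0: leading byte 0xF1 = 11110001 → 4-byte char #1 = F1 8B 88 9F.
Offset 4: leading byte 0xF3 = 11110011 → 4-byte char #2 = F3 AB 96 B7.
Offset 8: leading byte 0xC8 = 11001000 → 2-byte char #3 = C8 BE.
Offset 10: leading byte 0xF1 = 11110001 → 4-byte char #4 = F1 9B AA 8D.
Leading byte 0xF1 = 11110001 matches 11110xxx → 4-byte sequence.
Byte 1: 0xF1 = 11110001, payload 001 (3 bits).
Byte 2: 0x9B = 10011011 (10xxxxxx ✓), payload 011011.
Byte 3: 0xAA = 10101010 (10xxxxxx ✓), payload 101010.
Byte 4: 0x8D = 10001101 (10xxxxxx ✓), payload 001101.
Concatenate: 001011011101010001101 = 0x5BA8D (21 bits → U+5BA8D).

U+5BA8D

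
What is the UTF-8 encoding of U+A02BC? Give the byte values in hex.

U+A02BC = 0xA02BC = 656060 decimal. In range U+10000–U+10FFFF → 4-byte form: 11110xxx 10xxxxxx 10xxxxxx 10xxxxxx.
Binary (21 bits): 010100000001010111100.
Split 3+6+6+6: 010 | 100000 | 001010 | 111100.
Byte 1: 11110010 = 0xF2.
Byte 2: 10100000 = 0xA0.
Byte 3: 10001010 = 0x8A.
Byte 4: 10111100 = 0xBC.

F2 A0 8A BC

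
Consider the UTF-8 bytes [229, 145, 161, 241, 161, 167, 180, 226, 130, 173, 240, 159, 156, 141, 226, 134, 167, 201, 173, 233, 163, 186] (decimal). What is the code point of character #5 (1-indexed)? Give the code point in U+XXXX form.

U+21A7

Offset 0: leading byte 0xE5 = 11100101 → 3-byte char #1 = E5 91 A1.
Offset 3: leading byte 0xF1 = 11110001 → 4-byte char #2 = F1 A1 A7 B4.
Offset 7: leading byte 0xE2 = 11100010 → 3-byte char #3 = E2 82 AD.
Offset 10: leading byte 0xF0 = 11110000 → 4-byte char #4 = F0 9F 9C 8D.
Offset 14: leading byte 0xE2 = 11100010 → 3-byte char #5 = E2 86 A7.
Leading byte 0xE2 = 11100010 matches 1110xxxx → 3-byte sequence.
Byte 1: 0xE2 = 11100010, payload 0010 (4 bits).
Byte 2: 0x86 = 10000110 (10xxxxxx ✓), payload 000110.
Byte 3: 0xA7 = 10100111 (10xxxxxx ✓), payload 100111.
Concatenate: 0010000110100111 = 0x21A7 (16 bits → U+21A7).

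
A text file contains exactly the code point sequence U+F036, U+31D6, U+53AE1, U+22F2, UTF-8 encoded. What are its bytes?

U+F036: 3-byte form → EF 80 B6.
U+31D6: 3-byte form → E3 87 96.
U+53AE1: 4-byte form → F1 93 AB A1.
U+22F2: 3-byte form → E2 8B B2.
Concatenated (13 bytes): EF 80 B6 E3 87 96 F1 93 AB A1 E2 8B B2.

EF 80 B6 E3 87 96 F1 93 AB A1 E2 8B B2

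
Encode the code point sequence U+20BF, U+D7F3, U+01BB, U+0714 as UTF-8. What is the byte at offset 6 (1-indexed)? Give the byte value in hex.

0xB3

1-indexed offset 6 is 0-indexed offset 5.
U+20BF → 3-byte form E2 82 BF at offsets 0–2.
U+D7F3 → 3-byte form ED 9F B3 at offsets 3–5.
Offset 5 falls in char 2's range; it's byte 3 of ED 9F B3 = 0xB3.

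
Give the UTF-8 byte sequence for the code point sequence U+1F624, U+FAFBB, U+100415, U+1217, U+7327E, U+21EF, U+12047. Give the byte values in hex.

U+1F624: 4-byte form → F0 9F 98 A4.
U+FAFBB: 4-byte form → F3 BA BE BB.
U+100415: 4-byte form → F4 80 90 95.
U+1217: 3-byte form → E1 88 97.
U+7327E: 4-byte form → F1 B3 89 BE.
U+21EF: 3-byte form → E2 87 AF.
U+12047: 4-byte form → F0 92 81 87.
Concatenated (26 bytes): F0 9F 98 A4 F3 BA BE BB F4 80 90 95 E1 88 97 F1 B3 89 BE E2 87 AF F0 92 81 87.

F0 9F 98 A4 F3 BA BE BB F4 80 90 95 E1 88 97 F1 B3 89 BE E2 87 AF F0 92 81 87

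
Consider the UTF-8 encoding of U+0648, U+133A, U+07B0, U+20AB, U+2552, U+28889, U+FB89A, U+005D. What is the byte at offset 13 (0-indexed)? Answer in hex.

0xF0

U+0648 → 2-byte form D9 88 at offsets 0–1.
U+133A → 3-byte form E1 8C BA at offsets 2–4.
U+07B0 → 2-byte form DE B0 at offsets 5–6.
U+20AB → 3-byte form E2 82 AB at offsets 7–9.
U+2552 → 3-byte form E2 95 92 at offsets 10–12.
U+28889 → 4-byte form F0 A8 A2 89 at offsets 13–16.
Offset 13 falls in char 6's range; it's byte 1 of F0 A8 A2 89 = 0xF0.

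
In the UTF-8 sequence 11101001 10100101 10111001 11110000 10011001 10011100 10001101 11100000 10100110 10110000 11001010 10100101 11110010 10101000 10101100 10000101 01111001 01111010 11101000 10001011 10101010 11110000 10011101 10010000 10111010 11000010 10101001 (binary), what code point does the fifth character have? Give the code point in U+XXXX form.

U+A8B05

Offset 0: leading byte 0xE9 = 11101001 → 3-byte char #1 = E9 A5 B9.
Offset 3: leading byte 0xF0 = 11110000 → 4-byte char #2 = F0 99 9C 8D.
Offset 7: leading byte 0xE0 = 11100000 → 3-byte char #3 = E0 A6 B0.
Offset 10: leading byte 0xCA = 11001010 → 2-byte char #4 = CA A5.
Offset 12: leading byte 0xF2 = 11110010 → 4-byte char #5 = F2 A8 AC 85.
Leading byte 0xF2 = 11110010 matches 11110xxx → 4-byte sequence.
Byte 1: 0xF2 = 11110010, payload 010 (3 bits).
Byte 2: 0xA8 = 10101000 (10xxxxxx ✓), payload 101000.
Byte 3: 0xAC = 10101100 (10xxxxxx ✓), payload 101100.
Byte 4: 0x85 = 10000101 (10xxxxxx ✓), payload 000101.
Concatenate: 010101000101100000101 = 0xA8B05 (21 bits → U+A8B05).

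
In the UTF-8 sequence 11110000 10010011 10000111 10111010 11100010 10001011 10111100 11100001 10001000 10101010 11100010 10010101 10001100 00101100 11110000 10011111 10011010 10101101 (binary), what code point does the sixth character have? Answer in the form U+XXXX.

U+1F6AD

Offset 0: leading byte 0xF0 = 11110000 → 4-byte char #1 = F0 93 87 BA.
Offset 4: leading byte 0xE2 = 11100010 → 3-byte char #2 = E2 8B BC.
Offset 7: leading byte 0xE1 = 11100001 → 3-byte char #3 = E1 88 AA.
Offset 10: leading byte 0xE2 = 11100010 → 3-byte char #4 = E2 95 8C.
Offset 13: leading byte 0x2C = 00101100 → 1-byte char #5 = 2C.
Offset 14: leading byte 0xF0 = 11110000 → 4-byte char #6 = F0 9F 9A AD.
Leading byte 0xF0 = 11110000 matches 11110xxx → 4-byte sequence.
Byte 1: 0xF0 = 11110000, payload 000 (3 bits).
Byte 2: 0x9F = 10011111 (10xxxxxx ✓), payload 011111.
Byte 3: 0x9A = 10011010 (10xxxxxx ✓), payload 011010.
Byte 4: 0xAD = 10101101 (10xxxxxx ✓), payload 101101.
Concatenate: 000011111011010101101 = 0x1F6AD (21 bits → U+1F6AD).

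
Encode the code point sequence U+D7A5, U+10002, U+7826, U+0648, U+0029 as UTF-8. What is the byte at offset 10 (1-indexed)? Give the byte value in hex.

0xA6

1-indexed offset 10 is 0-indexed offset 9.
U+D7A5 → 3-byte form ED 9E A5 at offsets 0–2.
U+10002 → 4-byte form F0 90 80 82 at offsets 3–6.
U+7826 → 3-byte form E7 A0 A6 at offsets 7–9.
Offset 9 falls in char 3's range; it's byte 3 of E7 A0 A6 = 0xA6.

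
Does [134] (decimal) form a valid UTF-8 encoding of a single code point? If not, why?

invalid (continuation byte with no leading byte)

Byte 0x86 = 10000110 has the form 10xxxxxx — a continuation byte — but there is no preceding leading byte.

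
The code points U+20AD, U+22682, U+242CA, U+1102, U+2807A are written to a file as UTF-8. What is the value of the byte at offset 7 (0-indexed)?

0xF0

U+20AD → 3-byte form E2 82 AD at offsets 0–2.
U+22682 → 4-byte form F0 A2 9A 82 at offsets 3–6.
U+242CA → 4-byte form F0 A4 8B 8A at offsets 7–10.
Offset 7 falls in char 3's range; it's byte 1 of F0 A4 8B 8A = 0xF0.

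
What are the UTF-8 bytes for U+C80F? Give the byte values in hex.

U+C80F = 0xC80F = 51215 decimal. In range U+0800–U+FFFF → 3-byte form: 1110xxxx 10xxxxxx 10xxxxxx.
Binary (16 bits): 1100100000001111.
Split 4+6+6: 1100 | 100000 | 001111.
Byte 1: 11101100 = 0xEC.
Byte 2: 10100000 = 0xA0.
Byte 3: 10001111 = 0x8F.

EC A0 8F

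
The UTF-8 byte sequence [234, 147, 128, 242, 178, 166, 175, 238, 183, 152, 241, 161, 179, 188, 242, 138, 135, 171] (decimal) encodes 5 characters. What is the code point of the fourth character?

Offset 0: leading byte 0xEA = 11101010 → 3-byte char #1 = EA 93 80.
Offset 3: leading byte 0xF2 = 11110010 → 4-byte char #2 = F2 B2 A6 AF.
Offset 7: leading byte 0xEE = 11101110 → 3-byte char #3 = EE B7 98.
Offset 10: leading byte 0xF1 = 11110001 → 4-byte char #4 = F1 A1 B3 BC.
Leading byte 0xF1 = 11110001 matches 11110xxx → 4-byte sequence.
Byte 1: 0xF1 = 11110001, payload 001 (3 bits).
Byte 2: 0xA1 = 10100001 (10xxxxxx ✓), payload 100001.
Byte 3: 0xB3 = 10110011 (10xxxxxx ✓), payload 110011.
Byte 4: 0xBC = 10111100 (10xxxxxx ✓), payload 111100.
Concatenate: 001100001110011111100 = 0x61CFC (21 bits → U+61CFC).

U+61CFC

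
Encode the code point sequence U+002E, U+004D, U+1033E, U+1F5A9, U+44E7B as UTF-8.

U+002E: 1-byte form → 2E.
U+004D: 1-byte form → 4D.
U+1033E: 4-byte form → F0 90 8C BE.
U+1F5A9: 4-byte form → F0 9F 96 A9.
U+44E7B: 4-byte form → F1 84 B9 BB.
Concatenated (14 bytes): 2E 4D F0 90 8C BE F0 9F 96 A9 F1 84 B9 BB.

2E 4D F0 90 8C BE F0 9F 96 A9 F1 84 B9 BB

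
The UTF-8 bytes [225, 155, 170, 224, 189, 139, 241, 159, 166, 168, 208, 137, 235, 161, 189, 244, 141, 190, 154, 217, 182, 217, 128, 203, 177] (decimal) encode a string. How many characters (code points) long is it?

9

Byte at offset 0: 0xE1 = 11100001 → 3-byte char (#1). Advance 3.
Byte at offset 3: 0xE0 = 11100000 → 3-byte char (#2). Advance 3.
Byte at offset 6: 0xF1 = 11110001 → 4-byte char (#3). Advance 4.
Byte at offset 10: 0xD0 = 11010000 → 2-byte char (#4). Advance 2.
Byte at offset 12: 0xEB = 11101011 → 3-byte char (#5). Advance 3.
Byte at offset 15: 0xF4 = 11110100 → 4-byte char (#6). Advance 4.
Byte at offset 19: 0xD9 = 11011001 → 2-byte char (#7). Advance 2.
Byte at offset 21: 0xD9 = 11011001 → 2-byte char (#8). Advance 2.
Byte at offset 23: 0xCB = 11001011 → 2-byte char (#9). Advance 2.
Reached end at offset 25 after 9 code points.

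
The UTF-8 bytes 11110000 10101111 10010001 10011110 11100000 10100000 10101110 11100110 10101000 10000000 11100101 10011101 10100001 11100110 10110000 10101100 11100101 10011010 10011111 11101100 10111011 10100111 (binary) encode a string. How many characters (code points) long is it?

7

Byte at offset 0: 0xF0 = 11110000 → 4-byte char (#1). Advance 4.
Byte at offset 4: 0xE0 = 11100000 → 3-byte char (#2). Advance 3.
Byte at offset 7: 0xE6 = 11100110 → 3-byte char (#3). Advance 3.
Byte at offset 10: 0xE5 = 11100101 → 3-byte char (#4). Advance 3.
Byte at offset 13: 0xE6 = 11100110 → 3-byte char (#5). Advance 3.
Byte at offset 16: 0xE5 = 11100101 → 3-byte char (#6). Advance 3.
Byte at offset 19: 0xEC = 11101100 → 3-byte char (#7). Advance 3.
Reached end at offset 22 after 7 code points.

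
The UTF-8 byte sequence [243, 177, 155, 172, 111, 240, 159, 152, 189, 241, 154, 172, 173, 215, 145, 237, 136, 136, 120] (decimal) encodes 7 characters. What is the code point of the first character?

U+F16EC

Offset 0: leading byte 0xF3 = 11110011 → 4-byte char #1 = F3 B1 9B AC.
Leading byte 0xF3 = 11110011 matches 11110xxx → 4-byte sequence.
Byte 1: 0xF3 = 11110011, payload 011 (3 bits).
Byte 2: 0xB1 = 10110001 (10xxxxxx ✓), payload 110001.
Byte 3: 0x9B = 10011011 (10xxxxxx ✓), payload 011011.
Byte 4: 0xAC = 10101100 (10xxxxxx ✓), payload 101100.
Concatenate: 011110001011011101100 = 0xF16EC (21 bits → U+F16EC).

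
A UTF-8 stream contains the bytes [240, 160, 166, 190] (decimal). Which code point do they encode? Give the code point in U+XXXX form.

Leading byte 0xF0 = 11110000 matches 11110xxx → 4-byte sequence.
Byte 1: 0xF0 = 11110000, payload 000 (3 bits).
Byte 2: 0xA0 = 10100000 (10xxxxxx ✓), payload 100000.
Byte 3: 0xA6 = 10100110 (10xxxxxx ✓), payload 100110.
Byte 4: 0xBE = 10111110 (10xxxxxx ✓), payload 111110.
Concatenate: 000100000100110111110 = 0x209BE (21 bits → U+209BE).

U+209BE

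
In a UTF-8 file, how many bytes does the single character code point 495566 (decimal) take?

4

U+78FCE = 0x78FCE. UTF-8 uses 1 byte below 0x80, 2 below 0x800, 3 below 0x10000, 4 up to 0x10FFFF. 0x78FCE is in U+10000–U+10FFFF → 4 bytes.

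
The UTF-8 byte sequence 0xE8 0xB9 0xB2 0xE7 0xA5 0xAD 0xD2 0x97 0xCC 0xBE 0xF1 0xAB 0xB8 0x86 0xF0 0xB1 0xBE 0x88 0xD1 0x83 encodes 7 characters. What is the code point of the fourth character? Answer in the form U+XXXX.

U+033E

Offset 0: leading byte 0xE8 = 11101000 → 3-byte char #1 = E8 B9 B2.
Offset 3: leading byte 0xE7 = 11100111 → 3-byte char #2 = E7 A5 AD.
Offset 6: leading byte 0xD2 = 11010010 → 2-byte char #3 = D2 97.
Offset 8: leading byte 0xCC = 11001100 → 2-byte char #4 = CC BE.
Leading byte 0xCC = 11001100 matches 110xxxxx → 2-byte sequence.
Byte 1: 0xCC = 11001100, payload 01100 (5 bits).
Byte 2: 0xBE = 10111110 (10xxxxxx ✓), payload 111110.
Concatenate: 01100111110 = 0x33E (11 bits → U+033E).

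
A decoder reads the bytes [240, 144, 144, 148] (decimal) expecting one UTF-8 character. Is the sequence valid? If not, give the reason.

Leading byte 0xF0 = 11110000 → 4-byte form.
Continuation bytes 0x90=10010000, 0x90=10010000, 0x94=10010100 all match 10xxxxxx.
Decoded value 0x10414 is ≥ 0x10000 (shortest form) and not a surrogate.

valid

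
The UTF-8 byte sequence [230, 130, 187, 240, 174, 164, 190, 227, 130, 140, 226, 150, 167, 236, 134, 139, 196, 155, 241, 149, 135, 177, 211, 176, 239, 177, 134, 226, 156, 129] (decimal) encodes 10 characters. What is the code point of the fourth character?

U+25A7

Offset 0: leading byte 0xE6 = 11100110 → 3-byte char #1 = E6 82 BB.
Offset 3: leading byte 0xF0 = 11110000 → 4-byte char #2 = F0 AE A4 BE.
Offset 7: leading byte 0xE3 = 11100011 → 3-byte char #3 = E3 82 8C.
Offset 10: leading byte 0xE2 = 11100010 → 3-byte char #4 = E2 96 A7.
Leading byte 0xE2 = 11100010 matches 1110xxxx → 3-byte sequence.
Byte 1: 0xE2 = 11100010, payload 0010 (4 bits).
Byte 2: 0x96 = 10010110 (10xxxxxx ✓), payload 010110.
Byte 3: 0xA7 = 10100111 (10xxxxxx ✓), payload 100111.
Concatenate: 0010010110100111 = 0x25A7 (16 bits → U+25A7).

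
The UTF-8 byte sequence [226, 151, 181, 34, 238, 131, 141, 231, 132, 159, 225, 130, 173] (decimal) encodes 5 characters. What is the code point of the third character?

U+E0CD

Offset 0: leading byte 0xE2 = 11100010 → 3-byte char #1 = E2 97 B5.
Offset 3: leading byte 0x22 = 00100010 → 1-byte char #2 = 22.
Offset 4: leading byte 0xEE = 11101110 → 3-byte char #3 = EE 83 8D.
Leading byte 0xEE = 11101110 matches 1110xxxx → 3-byte sequence.
Byte 1: 0xEE = 11101110, payload 1110 (4 bits).
Byte 2: 0x83 = 10000011 (10xxxxxx ✓), payload 000011.
Byte 3: 0x8D = 10001101 (10xxxxxx ✓), payload 001101.
Concatenate: 1110000011001101 = 0xE0CD (16 bits → U+E0CD).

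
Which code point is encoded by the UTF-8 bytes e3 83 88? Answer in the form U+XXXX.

U+30C8

Leading byte 0xE3 = 11100011 matches 1110xxxx → 3-byte sequence.
Byte 1: 0xE3 = 11100011, payload 0011 (4 bits).
Byte 2: 0x83 = 10000011 (10xxxxxx ✓), payload 000011.
Byte 3: 0x88 = 10001000 (10xxxxxx ✓), payload 001000.
Concatenate: 0011000011001000 = 0x30C8 (16 bits → U+30C8).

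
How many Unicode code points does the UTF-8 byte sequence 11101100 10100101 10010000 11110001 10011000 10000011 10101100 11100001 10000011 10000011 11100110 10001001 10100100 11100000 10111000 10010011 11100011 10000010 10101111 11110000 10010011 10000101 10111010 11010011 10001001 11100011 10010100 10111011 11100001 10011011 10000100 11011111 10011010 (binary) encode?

Byte at offset 0: 0xEC = 11101100 → 3-byte char (#1). Advance 3.
Byte at offset 3: 0xF1 = 11110001 → 4-byte char (#2). Advance 4.
Byte at offset 7: 0xE1 = 11100001 → 3-byte char (#3). Advance 3.
Byte at offset 10: 0xE6 = 11100110 → 3-byte char (#4). Advance 3.
Byte at offset 13: 0xE0 = 11100000 → 3-byte char (#5). Advance 3.
Byte at offset 16: 0xE3 = 11100011 → 3-byte char (#6). Advance 3.
Byte at offset 19: 0xF0 = 11110000 → 4-byte char (#7). Advance 4.
Byte at offset 23: 0xD3 = 11010011 → 2-byte char (#8). Advance 2.
Byte at offset 25: 0xE3 = 11100011 → 3-byte char (#9). Advance 3.
Byte at offset 28: 0xE1 = 11100001 → 3-byte char (#10). Advance 3.
Byte at offset 31: 0xDF = 11011111 → 2-byte char (#11). Advance 2.
Reached end at offset 33 after 11 code points.

11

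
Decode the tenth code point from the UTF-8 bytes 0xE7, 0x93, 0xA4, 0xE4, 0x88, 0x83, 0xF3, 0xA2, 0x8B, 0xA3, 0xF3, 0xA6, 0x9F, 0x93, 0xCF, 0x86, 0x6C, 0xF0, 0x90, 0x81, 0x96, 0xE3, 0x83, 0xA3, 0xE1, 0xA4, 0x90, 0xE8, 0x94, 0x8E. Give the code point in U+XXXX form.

U+850E

Offset 0: leading byte 0xE7 = 11100111 → 3-byte char #1 = E7 93 A4.
Offset 3: leading byte 0xE4 = 11100100 → 3-byte char #2 = E4 88 83.
Offset 6: leading byte 0xF3 = 11110011 → 4-byte char #3 = F3 A2 8B A3.
Offset 10: leading byte 0xF3 = 11110011 → 4-byte char #4 = F3 A6 9F 93.
Offset 14: leading byte 0xCF = 11001111 → 2-byte char #5 = CF 86.
Offset 16: leading byte 0x6C = 01101100 → 1-byte char #6 = 6C.
Offset 17: leading byte 0xF0 = 11110000 → 4-byte char #7 = F0 90 81 96.
Offset 21: leading byte 0xE3 = 11100011 → 3-byte char #8 = E3 83 A3.
Offset 24: leading byte 0xE1 = 11100001 → 3-byte char #9 = E1 A4 90.
Offset 27: leading byte 0xE8 = 11101000 → 3-byte char #10 = E8 94 8E.
Leading byte 0xE8 = 11101000 matches 1110xxxx → 3-byte sequence.
Byte 1: 0xE8 = 11101000, payload 1000 (4 bits).
Byte 2: 0x94 = 10010100 (10xxxxxx ✓), payload 010100.
Byte 3: 0x8E = 10001110 (10xxxxxx ✓), payload 001110.
Concatenate: 1000010100001110 = 0x850E (16 bits → U+850E).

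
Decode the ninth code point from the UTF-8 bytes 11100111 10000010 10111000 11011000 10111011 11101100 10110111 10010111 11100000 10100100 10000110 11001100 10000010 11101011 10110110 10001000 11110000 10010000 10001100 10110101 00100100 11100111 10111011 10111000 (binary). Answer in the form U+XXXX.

U+7EF8

Offset 0: leading byte 0xE7 = 11100111 → 3-byte char #1 = E7 82 B8.
Offset 3: leading byte 0xD8 = 11011000 → 2-byte char #2 = D8 BB.
Offset 5: leading byte 0xEC = 11101100 → 3-byte char #3 = EC B7 97.
Offset 8: leading byte 0xE0 = 11100000 → 3-byte char #4 = E0 A4 86.
Offset 11: leading byte 0xCC = 11001100 → 2-byte char #5 = CC 82.
Offset 13: leading byte 0xEB = 11101011 → 3-byte char #6 = EB B6 88.
Offset 16: leading byte 0xF0 = 11110000 → 4-byte char #7 = F0 90 8C B5.
Offset 20: leading byte 0x24 = 00100100 → 1-byte char #8 = 24.
Offset 21: leading byte 0xE7 = 11100111 → 3-byte char #9 = E7 BB B8.
Leading byte 0xE7 = 11100111 matches 1110xxxx → 3-byte sequence.
Byte 1: 0xE7 = 11100111, payload 0111 (4 bits).
Byte 2: 0xBB = 10111011 (10xxxxxx ✓), payload 111011.
Byte 3: 0xB8 = 10111000 (10xxxxxx ✓), payload 111000.
Concatenate: 0111111011111000 = 0x7EF8 (16 bits → U+7EF8).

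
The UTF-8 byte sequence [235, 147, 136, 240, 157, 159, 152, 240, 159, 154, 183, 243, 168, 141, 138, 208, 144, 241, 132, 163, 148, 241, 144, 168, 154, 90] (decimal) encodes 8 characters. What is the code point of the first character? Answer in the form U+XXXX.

Offset 0: leading byte 0xEB = 11101011 → 3-byte char #1 = EB 93 88.
Leading byte 0xEB = 11101011 matches 1110xxxx → 3-byte sequence.
Byte 1: 0xEB = 11101011, payload 1011 (4 bits).
Byte 2: 0x93 = 10010011 (10xxxxxx ✓), payload 010011.
Byte 3: 0x88 = 10001000 (10xxxxxx ✓), payload 001000.
Concatenate: 1011010011001000 = 0xB4C8 (16 bits → U+B4C8).

U+B4C8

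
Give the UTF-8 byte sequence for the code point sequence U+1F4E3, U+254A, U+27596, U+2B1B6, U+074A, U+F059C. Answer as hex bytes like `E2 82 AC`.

U+1F4E3: 4-byte form → F0 9F 93 A3.
U+254A: 3-byte form → E2 95 8A.
U+27596: 4-byte form → F0 A7 96 96.
U+2B1B6: 4-byte form → F0 AB 86 B6.
U+074A: 2-byte form → DD 8A.
U+F059C: 4-byte form → F3 B0 96 9C.
Concatenated (21 bytes): F0 9F 93 A3 E2 95 8A F0 A7 96 96 F0 AB 86 B6 DD 8A F3 B0 96 9C.

F0 9F 93 A3 E2 95 8A F0 A7 96 96 F0 AB 86 B6 DD 8A F3 B0 96 9C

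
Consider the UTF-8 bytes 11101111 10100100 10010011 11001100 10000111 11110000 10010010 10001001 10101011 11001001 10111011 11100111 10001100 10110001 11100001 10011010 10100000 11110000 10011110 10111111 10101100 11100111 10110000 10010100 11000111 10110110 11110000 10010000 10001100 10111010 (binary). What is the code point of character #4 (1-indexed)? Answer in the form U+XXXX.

U+027B

Offset 0: leading byte 0xEF = 11101111 → 3-byte char #1 = EF A4 93.
Offset 3: leading byte 0xCC = 11001100 → 2-byte char #2 = CC 87.
Offset 5: leading byte 0xF0 = 11110000 → 4-byte char #3 = F0 92 89 AB.
Offset 9: leading byte 0xC9 = 11001001 → 2-byte char #4 = C9 BB.
Leading byte 0xC9 = 11001001 matches 110xxxxx → 2-byte sequence.
Byte 1: 0xC9 = 11001001, payload 01001 (5 bits).
Byte 2: 0xBB = 10111011 (10xxxxxx ✓), payload 111011.
Concatenate: 01001111011 = 0x27B (11 bits → U+027B).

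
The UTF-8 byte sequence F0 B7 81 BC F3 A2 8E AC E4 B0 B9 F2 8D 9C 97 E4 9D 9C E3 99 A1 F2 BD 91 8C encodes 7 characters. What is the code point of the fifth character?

Offset 0: leading byte 0xF0 = 11110000 → 4-byte char #1 = F0 B7 81 BC.
Offset 4: leading byte 0xF3 = 11110011 → 4-byte char #2 = F3 A2 8E AC.
Offset 8: leading byte 0xE4 = 11100100 → 3-byte char #3 = E4 B0 B9.
Offset 11: leading byte 0xF2 = 11110010 → 4-byte char #4 = F2 8D 9C 97.
Offset 15: leading byte 0xE4 = 11100100 → 3-byte char #5 = E4 9D 9C.
Leading byte 0xE4 = 11100100 matches 1110xxxx → 3-byte sequence.
Byte 1: 0xE4 = 11100100, payload 0100 (4 bits).
Byte 2: 0x9D = 10011101 (10xxxxxx ✓), payload 011101.
Byte 3: 0x9C = 10011100 (10xxxxxx ✓), payload 011100.
Concatenate: 0100011101011100 = 0x475C (16 bits → U+475C).

U+475C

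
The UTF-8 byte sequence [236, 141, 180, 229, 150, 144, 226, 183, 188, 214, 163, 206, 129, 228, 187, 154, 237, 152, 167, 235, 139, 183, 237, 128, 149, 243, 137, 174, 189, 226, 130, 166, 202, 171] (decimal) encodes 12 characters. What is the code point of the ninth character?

Offset 0: leading byte 0xEC = 11101100 → 3-byte char #1 = EC 8D B4.
Offset 3: leading byte 0xE5 = 11100101 → 3-byte char #2 = E5 96 90.
Offset 6: leading byte 0xE2 = 11100010 → 3-byte char #3 = E2 B7 BC.
Offset 9: leading byte 0xD6 = 11010110 → 2-byte char #4 = D6 A3.
Offset 11: leading byte 0xCE = 11001110 → 2-byte char #5 = CE 81.
Offset 13: leading byte 0xE4 = 11100100 → 3-byte char #6 = E4 BB 9A.
Offset 16: leading byte 0xED = 11101101 → 3-byte char #7 = ED 98 A7.
Offset 19: leading byte 0xEB = 11101011 → 3-byte char #8 = EB 8B B7.
Offset 22: leading byte 0xED = 11101101 → 3-byte char #9 = ED 80 95.
Leading byte 0xED = 11101101 matches 1110xxxx → 3-byte sequence.
Byte 1: 0xED = 11101101, payload 1101 (4 bits).
Byte 2: 0x80 = 10000000 (10xxxxxx ✓), payload 000000.
Byte 3: 0x95 = 10010101 (10xxxxxx ✓), payload 010101.
Concatenate: 1101000000010101 = 0xD015 (16 bits → U+D015).

U+D015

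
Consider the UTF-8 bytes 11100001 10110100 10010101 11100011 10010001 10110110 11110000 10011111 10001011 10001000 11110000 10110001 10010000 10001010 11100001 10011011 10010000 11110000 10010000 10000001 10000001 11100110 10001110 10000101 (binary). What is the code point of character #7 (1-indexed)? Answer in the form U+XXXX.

Offset 0: leading byte 0xE1 = 11100001 → 3-byte char #1 = E1 B4 95.
Offset 3: leading byte 0xE3 = 11100011 → 3-byte char #2 = E3 91 B6.
Offset 6: leading byte 0xF0 = 11110000 → 4-byte char #3 = F0 9F 8B 88.
Offset 10: leading byte 0xF0 = 11110000 → 4-byte char #4 = F0 B1 90 8A.
Offset 14: leading byte 0xE1 = 11100001 → 3-byte char #5 = E1 9B 90.
Offset 17: leading byte 0xF0 = 11110000 → 4-byte char #6 = F0 90 81 81.
Offset 21: leading byte 0xE6 = 11100110 → 3-byte char #7 = E6 8E 85.
Leading byte 0xE6 = 11100110 matches 1110xxxx → 3-byte sequence.
Byte 1: 0xE6 = 11100110, payload 0110 (4 bits).
Byte 2: 0x8E = 10001110 (10xxxxxx ✓), payload 001110.
Byte 3: 0x85 = 10000101 (10xxxxxx ✓), payload 000101.
Concatenate: 0110001110000101 = 0x6385 (16 bits → U+6385).

U+6385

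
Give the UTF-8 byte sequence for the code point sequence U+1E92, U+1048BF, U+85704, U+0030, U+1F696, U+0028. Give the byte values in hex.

U+1E92: 3-byte form → E1 BA 92.
U+1048BF: 4-byte form → F4 84 A2 BF.
U+85704: 4-byte form → F2 85 9C 84.
U+0030: 1-byte form → 30.
U+1F696: 4-byte form → F0 9F 9A 96.
U+0028: 1-byte form → 28.
Concatenated (17 bytes): E1 BA 92 F4 84 A2 BF F2 85 9C 84 30 F0 9F 9A 96 28.

E1 BA 92 F4 84 A2 BF F2 85 9C 84 30 F0 9F 9A 96 28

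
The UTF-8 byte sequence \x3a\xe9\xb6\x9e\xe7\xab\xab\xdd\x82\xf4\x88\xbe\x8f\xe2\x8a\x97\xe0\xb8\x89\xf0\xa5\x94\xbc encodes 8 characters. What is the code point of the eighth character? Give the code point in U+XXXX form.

U+2553C

Offset 0: leading byte 0x3A = 00111010 → 1-byte char #1 = 3A.
Offset 1: leading byte 0xE9 = 11101001 → 3-byte char #2 = E9 B6 9E.
Offset 4: leading byte 0xE7 = 11100111 → 3-byte char #3 = E7 AB AB.
Offset 7: leading byte 0xDD = 11011101 → 2-byte char #4 = DD 82.
Offset 9: leading byte 0xF4 = 11110100 → 4-byte char #5 = F4 88 BE 8F.
Offset 13: leading byte 0xE2 = 11100010 → 3-byte char #6 = E2 8A 97.
Offset 16: leading byte 0xE0 = 11100000 → 3-byte char #7 = E0 B8 89.
Offset 19: leading byte 0xF0 = 11110000 → 4-byte char #8 = F0 A5 94 BC.
Leading byte 0xF0 = 11110000 matches 11110xxx → 4-byte sequence.
Byte 1: 0xF0 = 11110000, payload 000 (3 bits).
Byte 2: 0xA5 = 10100101 (10xxxxxx ✓), payload 100101.
Byte 3: 0x94 = 10010100 (10xxxxxx ✓), payload 010100.
Byte 4: 0xBC = 10111100 (10xxxxxx ✓), payload 111100.
Concatenate: 000100101010100111100 = 0x2553C (21 bits → U+2553C).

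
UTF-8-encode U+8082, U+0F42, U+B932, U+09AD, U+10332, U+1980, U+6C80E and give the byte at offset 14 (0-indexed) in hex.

0x8C

U+8082 → 3-byte form E8 82 82 at offsets 0–2.
U+0F42 → 3-byte form E0 BD 82 at offsets 3–5.
U+B932 → 3-byte form EB A4 B2 at offsets 6–8.
U+09AD → 3-byte form E0 A6 AD at offsets 9–11.
U+10332 → 4-byte form F0 90 8C B2 at offsets 12–15.
Offset 14 falls in char 5's range; it's byte 3 of F0 90 8C B2 = 0x8C.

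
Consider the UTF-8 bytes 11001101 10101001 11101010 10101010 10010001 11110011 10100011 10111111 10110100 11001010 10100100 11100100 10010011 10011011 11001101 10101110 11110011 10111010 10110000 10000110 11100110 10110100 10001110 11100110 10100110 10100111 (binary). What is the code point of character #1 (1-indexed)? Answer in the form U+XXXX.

Offset 0: leading byte 0xCD = 11001101 → 2-byte char #1 = CD A9.
Leading byte 0xCD = 11001101 matches 110xxxxx → 2-byte sequence.
Byte 1: 0xCD = 11001101, payload 01101 (5 bits).
Byte 2: 0xA9 = 10101001 (10xxxxxx ✓), payload 101001.
Concatenate: 01101101001 = 0x369 (11 bits → U+0369).

U+0369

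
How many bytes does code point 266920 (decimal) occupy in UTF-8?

4

U+412A8 = 0x412A8. UTF-8 uses 1 byte below 0x80, 2 below 0x800, 3 below 0x10000, 4 up to 0x10FFFF. 0x412A8 is in U+10000–U+10FFFF → 4 bytes.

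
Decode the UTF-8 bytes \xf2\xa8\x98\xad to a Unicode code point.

Leading byte 0xF2 = 11110010 matches 11110xxx → 4-byte sequence.
Byte 1: 0xF2 = 11110010, payload 010 (3 bits).
Byte 2: 0xA8 = 10101000 (10xxxxxx ✓), payload 101000.
Byte 3: 0x98 = 10011000 (10xxxxxx ✓), payload 011000.
Byte 4: 0xAD = 10101101 (10xxxxxx ✓), payload 101101.
Concatenate: 010101000011000101101 = 0xA862D (21 bits → U+A862D).

U+A862D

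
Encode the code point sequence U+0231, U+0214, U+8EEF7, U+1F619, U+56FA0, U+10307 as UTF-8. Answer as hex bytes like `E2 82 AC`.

U+0231: 2-byte form → C8 B1.
U+0214: 2-byte form → C8 94.
U+8EEF7: 4-byte form → F2 8E BB B7.
U+1F619: 4-byte form → F0 9F 98 99.
U+56FA0: 4-byte form → F1 96 BE A0.
U+10307: 4-byte form → F0 90 8C 87.
Concatenated (20 bytes): C8 B1 C8 94 F2 8E BB B7 F0 9F 98 99 F1 96 BE A0 F0 90 8C 87.

C8 B1 C8 94 F2 8E BB B7 F0 9F 98 99 F1 96 BE A0 F0 90 8C 87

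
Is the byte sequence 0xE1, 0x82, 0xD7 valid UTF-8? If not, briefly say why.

invalid (non-continuation byte where continuation expected)

Leading byte 0xE1 = 11100001 → 3-byte form.
Byte 3 is 0xD7 = 11010111, which is not 10xxxxxx — expected a continuation byte.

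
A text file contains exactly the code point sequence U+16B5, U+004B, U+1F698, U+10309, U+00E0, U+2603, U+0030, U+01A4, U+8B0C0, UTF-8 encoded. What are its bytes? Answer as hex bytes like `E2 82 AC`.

U+16B5: 3-byte form → E1 9A B5.
U+004B: 1-byte form → 4B.
U+1F698: 4-byte form → F0 9F 9A 98.
U+10309: 4-byte form → F0 90 8C 89.
U+00E0: 2-byte form → C3 A0.
U+2603: 3-byte form → E2 98 83.
U+0030: 1-byte form → 30.
U+01A4: 2-byte form → C6 A4.
U+8B0C0: 4-byte form → F2 8B 83 80.
Concatenated (24 bytes): E1 9A B5 4B F0 9F 9A 98 F0 90 8C 89 C3 A0 E2 98 83 30 C6 A4 F2 8B 83 80.

E1 9A B5 4B F0 9F 9A 98 F0 90 8C 89 C3 A0 E2 98 83 30 C6 A4 F2 8B 83 80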